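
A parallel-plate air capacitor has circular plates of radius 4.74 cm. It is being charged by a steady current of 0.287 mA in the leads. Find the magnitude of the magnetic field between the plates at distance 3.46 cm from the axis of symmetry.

By continuity the displacement current in the gap matches the conduction current: I_d = 2.87×10^-4 A.
For r < R the Ampère–Maxwell law gives B(2πr) = μ₀ I_d (r²/R²), so B = μ₀ I_d r/(2πR²) = (4π×10^-7)(2.87×10^-4)(0.0346)/(2π·0.0474²) = 8.84×10^-10 T.

8.84×10^-10 T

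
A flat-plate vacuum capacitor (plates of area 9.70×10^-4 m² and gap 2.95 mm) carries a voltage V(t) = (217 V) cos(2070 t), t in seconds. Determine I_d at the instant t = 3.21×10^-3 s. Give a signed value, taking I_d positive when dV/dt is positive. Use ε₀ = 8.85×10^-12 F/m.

dE/dt = (V₀ω/d)·−sin(ωt) with ωt = 6.6447 rad: (217)(2070)(-0.3537)/(2.95×10^-3) = -5.386×10^7 V/(m·s).
I_d = ε₀ A dE/dt = (8.85×10^-12)(9.70×10^-4)(-5.386×10^7) = -4.62×10^-7 A.

-4.62×10^-7 A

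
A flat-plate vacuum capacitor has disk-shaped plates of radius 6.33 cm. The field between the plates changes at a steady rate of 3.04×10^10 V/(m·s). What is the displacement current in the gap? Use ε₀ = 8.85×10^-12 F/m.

With a uniform field, Φ_E = EA, so I_d = ε₀ A dE/dt = 3.39×10^-3 A.

3.39×10^-3 A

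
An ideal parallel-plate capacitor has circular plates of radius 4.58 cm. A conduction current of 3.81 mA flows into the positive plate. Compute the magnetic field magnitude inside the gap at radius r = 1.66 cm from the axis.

No conduction current crosses the gap, so I_d there equals the 3.81×10^-3 A in the leads.
An Ampèrian loop of radius r encloses a fraction (r/R)² of I_d. Then B·2πr = μ₀ I_d (r/R)², giving B = μ₀ I_d r/(2πR²) = 6.03×10^-9 T.

6.03×10^-9 T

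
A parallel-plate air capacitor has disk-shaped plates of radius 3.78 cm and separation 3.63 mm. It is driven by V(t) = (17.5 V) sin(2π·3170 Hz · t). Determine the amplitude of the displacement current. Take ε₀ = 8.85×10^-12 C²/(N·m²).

3.81×10^-6 A

The displacement current equals the conduction current C dV/dt, which peaks at C V₀ ω.
With C = ε₀A/d = (8.85×10^-12)(4.489×10^-3)/(3.63×10^-3) = 1.094×10^-11 F and ω = 2πf = 1.992×10^4 rad/s, I_d,max = (1.094×10^-11)(17.5)(1.992×10^4) = 3.81×10^-6 A.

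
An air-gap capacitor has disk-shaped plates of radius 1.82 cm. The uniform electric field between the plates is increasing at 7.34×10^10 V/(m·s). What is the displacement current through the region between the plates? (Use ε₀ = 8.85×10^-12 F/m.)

6.76×10^-4 A

With a uniform field, Φ_E = EA, so I_d = ε₀ A dE/dt = 6.76×10^-4 A.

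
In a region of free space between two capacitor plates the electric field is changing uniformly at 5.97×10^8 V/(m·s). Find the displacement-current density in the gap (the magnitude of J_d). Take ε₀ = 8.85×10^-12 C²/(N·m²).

5.28×10^-3 A/m²

J_d = ε₀ dE/dt = (8.85×10^-12)(5.97×10^8) = 5.28×10^-3 A/m².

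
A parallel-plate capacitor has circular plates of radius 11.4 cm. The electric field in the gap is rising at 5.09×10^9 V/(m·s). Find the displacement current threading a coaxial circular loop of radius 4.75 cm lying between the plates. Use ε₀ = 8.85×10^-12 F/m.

3.19×10^-4 A

I_d = ε₀ dΦ_E/dt = ε₀ πR² (dE/dt) = (8.85×10^-12)(0.04083)(5.09×10^9) = 1.839×10^-3 A through the full plate area.
The field is uniform, so I_d,enc = I_d (r/R)² = (1.839×10^-3)(4.75/11.4)² = 3.19×10^-4 A.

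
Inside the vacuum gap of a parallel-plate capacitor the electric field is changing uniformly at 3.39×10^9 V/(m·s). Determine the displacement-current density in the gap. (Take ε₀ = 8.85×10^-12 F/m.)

0.0300 A/m²

J_d = ε₀ dE/dt = (8.85×10^-12)(3.39×10^9) = 0.0300 A/m².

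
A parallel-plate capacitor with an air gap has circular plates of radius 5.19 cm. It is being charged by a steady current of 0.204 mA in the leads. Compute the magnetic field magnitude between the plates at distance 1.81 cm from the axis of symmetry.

No conduction current crosses the gap, so I_d there equals the 2.04×10^-4 A in the leads.
∮B·dl = μ₀ I_d,enc with I_d,enc = I_d r²/R² = 2.481×10^-5 A; so B = μ₀ I_d,enc/(2πr) = 2.74×10^-10 T.

2.74×10^-10 T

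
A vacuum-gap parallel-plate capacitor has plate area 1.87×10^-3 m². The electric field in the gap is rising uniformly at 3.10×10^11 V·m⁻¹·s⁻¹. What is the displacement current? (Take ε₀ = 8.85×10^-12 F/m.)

5.13×10^-3 A

The displacement current is ε₀ times dΦ_E/dt = ε₀ A dE/dt = (8.85×10^-12)(1.87×10^-3)(3.10×10^11) = 5.13×10^-3 A.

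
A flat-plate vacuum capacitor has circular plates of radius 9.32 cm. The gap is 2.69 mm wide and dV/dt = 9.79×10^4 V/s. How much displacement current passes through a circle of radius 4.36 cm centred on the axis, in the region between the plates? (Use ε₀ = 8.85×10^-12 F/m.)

1.92×10^-6 A

With E = V/d, dE/dt = 3.639×10^7 V/(m·s) and πR² = 0.02729 m², giving I_d = ε₀ πR² dE/dt = 8.789×10^-6 A.
Through an area πr² the displacement current is I_d·(πr²/πR²) = I_d (r/R)² = 1.92×10^-6 A.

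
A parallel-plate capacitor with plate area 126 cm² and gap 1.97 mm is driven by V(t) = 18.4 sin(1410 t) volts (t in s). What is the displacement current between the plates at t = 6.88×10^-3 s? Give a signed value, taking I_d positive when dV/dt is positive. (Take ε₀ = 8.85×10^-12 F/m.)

-1.41×10^-6 A

dE/dt = (V₀ω/d)·cos(ωt) with ωt = 9.7008 rad: (18.4)(1410)(-0.9621)/(1.97×10^-3) = -1.267×10^7 V/(m·s).
I_d = ε₀ A dE/dt = (8.85×10^-12)(0.0126)(-1.267×10^7) = -1.41×10^-6 A.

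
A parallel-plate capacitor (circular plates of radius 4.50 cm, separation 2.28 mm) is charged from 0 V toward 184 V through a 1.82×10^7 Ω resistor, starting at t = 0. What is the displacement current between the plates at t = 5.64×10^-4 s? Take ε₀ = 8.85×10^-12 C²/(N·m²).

2.88×10^-6 A

C = ε₀A/d = (8.85×10^-12)(6.362×10^-3)/(2.28×10^-3) = 2.469×10^-11 F and τ = RC = 4.494×10^-4 s. I_d in the gap equals the RC charging current.
I_d(t) = (V₀/R) e^(−t/τ) = 1.011×10^-5 · e^(−1.255) = 2.88×10^-6 A.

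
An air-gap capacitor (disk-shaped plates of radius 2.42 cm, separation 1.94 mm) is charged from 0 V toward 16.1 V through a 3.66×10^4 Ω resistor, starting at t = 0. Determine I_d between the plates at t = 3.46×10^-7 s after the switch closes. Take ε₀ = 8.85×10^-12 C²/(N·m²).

1.43×10^-4 A

C = ε₀A/d = (8.85×10^-12)(1.840×10^-3)/(1.94×10^-3) = 8.394×10^-12 F and τ = RC = 3.072×10^-7 s. I_d in the gap equals the RC charging current.
I_d(t) = (V₀/R) e^(−t/τ) = 4.399×10^-4 · e^(−1.126) = 1.43×10^-4 A.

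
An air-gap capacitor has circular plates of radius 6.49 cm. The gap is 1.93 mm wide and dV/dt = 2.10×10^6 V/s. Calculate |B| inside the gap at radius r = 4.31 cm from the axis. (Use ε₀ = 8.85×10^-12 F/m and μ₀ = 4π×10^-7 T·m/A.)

2.61×10^-10 T

With E = V/d, dE/dt = 1.088×10^9 V/(m·s) and πR² = 0.01323 m², giving I_d = ε₀ πR² dE/dt = 1.274×10^-4 A.
An Ampèrian loop of radius r encloses a fraction (r/R)² of I_d. Then B·2πr = μ₀ I_d (r/R)², giving B = μ₀ I_d r/(2πR²) = 2.61×10^-10 T.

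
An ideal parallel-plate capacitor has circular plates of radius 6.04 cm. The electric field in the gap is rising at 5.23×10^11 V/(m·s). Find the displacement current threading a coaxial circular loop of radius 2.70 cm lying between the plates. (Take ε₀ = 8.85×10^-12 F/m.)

0.0106 A

I_d = ε₀ dΦ_E/dt = ε₀ πR² (dE/dt) = (8.85×10^-12)(0.01146)(5.23×10^11) = 0.05304 A through the full plate area.
Since J_d is uniform, the enclosed fraction is (r/R)² = 0.1998, giving I_d,enc = 0.0106 A.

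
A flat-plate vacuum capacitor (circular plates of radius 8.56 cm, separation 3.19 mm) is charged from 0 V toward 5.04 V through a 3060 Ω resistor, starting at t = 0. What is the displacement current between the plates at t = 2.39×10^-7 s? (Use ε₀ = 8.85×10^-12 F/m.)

C = ε₀A/d = (8.85×10^-12)(0.02302)/(3.19×10^-3) = 6.386×10^-11 F and τ = RC = 1.954×10^-7 s. I_d in the gap equals the RC charging current.
I_d(t) = (V₀/R) e^(−t/τ) = 1.647×10^-3 · e^(−1.223) = 4.85×10^-4 A.

4.85×10^-4 A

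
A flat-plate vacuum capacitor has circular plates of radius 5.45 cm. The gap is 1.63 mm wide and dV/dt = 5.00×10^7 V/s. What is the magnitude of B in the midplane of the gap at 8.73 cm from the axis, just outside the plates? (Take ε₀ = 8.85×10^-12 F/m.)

I_d = C dV/dt with C = ε₀πR²/d = 5.066×10^-11 F, so I_d = (5.066×10^-11)(5.00×10^7) = 2.533×10^-3 A.
With r > R the enclosed displacement current is the full I_d; B = μ₀ I_d / (2πr) = 5.80×10^-9 T.

5.80×10^-9 T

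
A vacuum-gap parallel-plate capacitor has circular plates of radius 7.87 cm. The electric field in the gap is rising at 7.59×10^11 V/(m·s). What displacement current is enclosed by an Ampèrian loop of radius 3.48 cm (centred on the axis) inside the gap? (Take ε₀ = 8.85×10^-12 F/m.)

0.0256 A

I_d = ε₀ dΦ_E/dt = ε₀ πR² (dE/dt) = (8.85×10^-12)(0.01946)(7.59×10^11) = 0.1307 A through the full plate area.
Since J_d is uniform, the enclosed fraction is (r/R)² = 0.1955, giving I_d,enc = 0.0256 A.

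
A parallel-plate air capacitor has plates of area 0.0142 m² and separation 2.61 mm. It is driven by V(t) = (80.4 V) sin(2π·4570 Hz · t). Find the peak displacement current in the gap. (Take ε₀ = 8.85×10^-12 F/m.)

1.11×10^-4 A

The displacement current equals the conduction current C dV/dt, which peaks at C V₀ ω.
With C = ε₀A/d = (8.85×10^-12)(0.0142)/(2.61×10^-3) = 4.815×10^-11 F and ω = 2πf = 2.871×10^4 rad/s, I_d,max = (4.815×10^-11)(80.4)(2.871×10^4) = 1.11×10^-4 A.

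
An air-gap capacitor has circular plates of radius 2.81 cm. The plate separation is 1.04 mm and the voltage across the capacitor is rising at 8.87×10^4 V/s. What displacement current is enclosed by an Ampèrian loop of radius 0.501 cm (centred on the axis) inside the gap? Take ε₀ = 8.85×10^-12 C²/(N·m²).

5.95×10^-8 A

I_d = C dV/dt with C = ε₀πR²/d = 2.111×10^-11 F, so I_d = (2.111×10^-11)(8.87×10^4) = 1.872×10^-6 A.
Through an area πr² the displacement current is I_d·(πr²/πR²) = I_d (r/R)² = 5.95×10^-8 A.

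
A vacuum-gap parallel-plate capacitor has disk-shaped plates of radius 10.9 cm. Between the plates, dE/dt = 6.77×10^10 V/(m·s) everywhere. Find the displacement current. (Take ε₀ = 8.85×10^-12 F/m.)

The displacement current is ε₀ times dΦ_E/dt = ε₀ A dE/dt = (8.85×10^-12)(0.03733)(6.77×10^10) = 0.0224 A.

0.0224 A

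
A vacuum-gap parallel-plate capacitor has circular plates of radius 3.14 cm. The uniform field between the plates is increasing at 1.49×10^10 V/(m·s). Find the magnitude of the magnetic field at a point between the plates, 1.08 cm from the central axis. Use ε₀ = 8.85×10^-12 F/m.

I_d = ε₀ dΦ_E/dt = ε₀ πR² (dE/dt) = (8.85×10^-12)(3.097×10^-3)(1.49×10^10) = 4.084×10^-4 A through the full plate area.
For r < R the Ampère–Maxwell law gives B(2πr) = μ₀ I_d (r²/R²), so B = μ₀ I_d r/(2πR²) = (4π×10^-7)(4.084×10^-4)(0.0108)/(2π·0.0314²) = 8.95×10^-10 T.

8.95×10^-10 T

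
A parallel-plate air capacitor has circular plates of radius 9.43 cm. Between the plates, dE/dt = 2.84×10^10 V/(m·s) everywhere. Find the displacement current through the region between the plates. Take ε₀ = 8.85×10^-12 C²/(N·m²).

With a uniform field, Φ_E = EA, so I_d = ε₀ A dE/dt = 7.02×10^-3 A.

7.02×10^-3 A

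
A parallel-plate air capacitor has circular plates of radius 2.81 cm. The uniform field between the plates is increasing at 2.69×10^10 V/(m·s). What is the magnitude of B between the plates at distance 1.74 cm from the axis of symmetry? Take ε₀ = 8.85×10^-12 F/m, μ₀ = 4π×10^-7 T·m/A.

2.60×10^-9 T

Total displacement current: I_d = ε₀(πR²)(dE/dt) = (8.85×10^-12)(2.481×10^-3)(2.69×10^10) = 5.906×10^-4 A.
An Ampèrian loop of radius r encloses a fraction (r/R)² of I_d. Then B·2πr = μ₀ I_d (r/R)², giving B = μ₀ I_d r/(2πR²) = 2.60×10^-9 T.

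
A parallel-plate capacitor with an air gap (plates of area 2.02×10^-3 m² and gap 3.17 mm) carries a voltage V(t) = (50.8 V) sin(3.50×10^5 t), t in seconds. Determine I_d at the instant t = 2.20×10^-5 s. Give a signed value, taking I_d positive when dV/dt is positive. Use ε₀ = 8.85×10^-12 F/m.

1.54×10^-5 A

dE/dt = (V₀ω/d)·cos(ωt) with ωt = 7.7 rad: (50.8)(3.50×10^5)(0.1534)/(3.17×10^-3) = 8.604×10^8 V/(m·s).
I_d = ε₀ A dE/dt = (8.85×10^-12)(2.02×10^-3)(8.604×10^8) = 1.54×10^-5 A.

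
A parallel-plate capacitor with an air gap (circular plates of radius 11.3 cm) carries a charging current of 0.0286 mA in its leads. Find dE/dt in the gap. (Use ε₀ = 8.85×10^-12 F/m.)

8.06×10^7 V/(m·s)

The displacement current between the plates equals the conduction current, I_d = 0.0286 mA.
Inverting I_d = ε₀ A dE/dt gives dE/dt = 2.86×10^-5 / (8.85×10^-12 · 0.04011) = 8.06×10^7 V/(m·s).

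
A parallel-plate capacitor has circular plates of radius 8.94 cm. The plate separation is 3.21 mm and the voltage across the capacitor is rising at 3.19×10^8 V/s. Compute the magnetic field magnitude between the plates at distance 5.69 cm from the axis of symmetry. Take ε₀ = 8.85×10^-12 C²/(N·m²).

With E = V/d, dE/dt = 9.938×10^10 V/(m·s) and πR² = 0.02511 m², giving I_d = ε₀ πR² dE/dt = 0.02208 A.
An Ampèrian loop of radius r encloses a fraction (r/R)² of I_d. Then B·2πr = μ₀ I_d (r/R)², giving B = μ₀ I_d r/(2πR²) = 3.14×10^-8 T.

3.14×10^-8 T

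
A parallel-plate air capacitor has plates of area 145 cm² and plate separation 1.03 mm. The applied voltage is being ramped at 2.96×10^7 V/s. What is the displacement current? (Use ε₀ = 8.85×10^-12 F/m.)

The displacement current equals the charging current C dV/dt. With C = ε₀A/d = (8.85×10^-12)(0.0145)/(1.03×10^-3) = 1.246×10^-10 F, I_d = (1.246×10^-10)(2.96×10^7) = 3.69×10^-3 A.

3.69×10^-3 A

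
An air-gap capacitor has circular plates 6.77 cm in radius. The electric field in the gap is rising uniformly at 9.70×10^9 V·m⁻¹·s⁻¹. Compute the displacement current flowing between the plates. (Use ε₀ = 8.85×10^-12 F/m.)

1.24×10^-3 A

With a uniform field, Φ_E = EA, so I_d = ε₀ A dE/dt = 1.24×10^-3 A.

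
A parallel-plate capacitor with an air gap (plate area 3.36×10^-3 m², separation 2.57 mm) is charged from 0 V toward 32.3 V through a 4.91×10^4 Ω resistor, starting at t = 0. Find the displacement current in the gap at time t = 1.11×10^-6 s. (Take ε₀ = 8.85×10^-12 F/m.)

With C = ε₀A/d = (8.85×10^-12)(3.36×10^-3)/(2.57×10^-3) = 1.157×10^-11 F, the time constant is τ = RC = 5.681×10^-7 s, so t/τ = 1.954 and e^(−t/τ) = 0.1417.
I_d = I_cond = (V₀/R) e^(−t/τ) = (6.578×10^-4)(0.1417) = 9.32×10^-5 A.

9.32×10^-5 A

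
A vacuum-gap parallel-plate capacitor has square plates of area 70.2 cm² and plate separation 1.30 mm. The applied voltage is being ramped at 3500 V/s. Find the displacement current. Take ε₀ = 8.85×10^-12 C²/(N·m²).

1.67×10^-7 A

The field between the plates is E = V/d, so dE/dt = (3500)/(1.30×10^-3 m) = 2.692×10^6 V/(m·s).
I_d = ε₀ A (dE/dt) = (8.85×10^-12)(7.02×10^-3)(2.692×10^6) = 1.67×10^-7 A.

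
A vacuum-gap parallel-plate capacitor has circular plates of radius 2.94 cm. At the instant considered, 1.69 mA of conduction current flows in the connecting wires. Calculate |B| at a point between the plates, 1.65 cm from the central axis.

By continuity the displacement current in the gap matches the conduction current: I_d = 1.69×10^-3 A.
∮B·dl = μ₀ I_d,enc with I_d,enc = I_d r²/R² = 5.323×10^-4 A; so B = μ₀ I_d,enc/(2πr) = 6.45×10^-9 T.

6.45×10^-9 T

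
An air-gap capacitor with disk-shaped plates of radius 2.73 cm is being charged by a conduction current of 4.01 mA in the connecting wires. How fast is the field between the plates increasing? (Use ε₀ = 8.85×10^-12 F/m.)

The displacement current between the plates equals the conduction current, I_d = 4.01 mA.
Inverting I_d = ε₀ A dE/dt gives dE/dt = 4.01×10^-3 / (8.85×10^-12 · 2.341×10^-3) = 1.94×10^11 V/(m·s).

1.94×10^11 V/(m·s)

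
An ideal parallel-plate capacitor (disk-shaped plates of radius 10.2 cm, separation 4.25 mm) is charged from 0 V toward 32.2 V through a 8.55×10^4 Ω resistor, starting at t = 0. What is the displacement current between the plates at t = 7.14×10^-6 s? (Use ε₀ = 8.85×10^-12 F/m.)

1.10×10^-4 A

C = ε₀A/d = (8.85×10^-12)(0.03269)/(4.25×10^-3) = 6.807×10^-11 F and τ = RC = 5.820×10^-6 s. I_d in the gap equals the RC charging current.
I_d(t) = (V₀/R) e^(−t/τ) = 3.766×10^-4 · e^(−1.227) = 1.10×10^-4 A.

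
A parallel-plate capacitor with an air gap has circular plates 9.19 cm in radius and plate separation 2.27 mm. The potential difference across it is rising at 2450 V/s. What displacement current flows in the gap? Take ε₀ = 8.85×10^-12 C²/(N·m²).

2.53×10^-7 A

The field between the plates is E = V/d, so dE/dt = (2450)/(2.27×10^-3 m) = 1.079×10^6 V/(m·s).
I_d = ε₀ A (dE/dt) = (8.85×10^-12)(0.02653)(1.079×10^6) = 2.53×10^-7 A.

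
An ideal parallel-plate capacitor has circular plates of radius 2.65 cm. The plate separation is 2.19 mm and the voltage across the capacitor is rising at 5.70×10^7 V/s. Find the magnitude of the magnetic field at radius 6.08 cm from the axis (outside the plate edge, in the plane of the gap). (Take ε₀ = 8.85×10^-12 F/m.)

dE/dt = (dV/dt)/d = 2.603×10^10 V/(m·s); I_d = ε₀(πR²)(dE/dt) = (8.85×10^-12)(2.206×10^-3)(2.603×10^10) = 5.082×10^-4 A.
For r ≥ R the full I_d is enclosed: B = μ₀ I_d/(2πr) = (4π×10^-7)(5.082×10^-4)/(2π·0.0608) = 1.67×10^-9 T.

1.67×10^-9 T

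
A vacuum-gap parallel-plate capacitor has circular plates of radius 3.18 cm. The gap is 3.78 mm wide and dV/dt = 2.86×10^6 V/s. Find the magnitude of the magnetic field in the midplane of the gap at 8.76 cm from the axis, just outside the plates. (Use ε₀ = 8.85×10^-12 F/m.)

With E = V/d, dE/dt = 7.566×10^8 V/(m·s) and πR² = 3.177×10^-3 m², giving I_d = ε₀ πR² dE/dt = 2.127×10^-5 A.
Outside the plates the loop encloses all of I_d, so B·2πr = μ₀ I_d and B = 4.86×10^-11 T.

4.86×10^-11 T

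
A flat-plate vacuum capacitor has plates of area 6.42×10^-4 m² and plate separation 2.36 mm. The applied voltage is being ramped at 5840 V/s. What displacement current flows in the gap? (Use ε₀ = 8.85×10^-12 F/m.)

The displacement current equals the charging current C dV/dt. With C = ε₀A/d = (8.85×10^-12)(6.42×10^-4)/(2.36×10^-3) = 2.408×10^-12 F, I_d = (2.408×10^-12)(5840) = 1.41×10^-8 A.

1.41×10^-8 A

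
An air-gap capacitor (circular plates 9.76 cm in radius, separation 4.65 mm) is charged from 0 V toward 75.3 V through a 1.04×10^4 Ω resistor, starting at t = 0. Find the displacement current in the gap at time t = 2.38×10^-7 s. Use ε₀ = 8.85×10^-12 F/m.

4.84×10^-3 A

C = ε₀A/d = (8.85×10^-12)(0.02993)/(4.65×10^-3) = 5.696×10^-11 F and τ = RC = 5.924×10^-7 s. I_d in the gap equals the RC charging current.
I_d(t) = (V₀/R) e^(−t/τ) = 7.240×10^-3 · e^(−0.4018) = 4.84×10^-3 A.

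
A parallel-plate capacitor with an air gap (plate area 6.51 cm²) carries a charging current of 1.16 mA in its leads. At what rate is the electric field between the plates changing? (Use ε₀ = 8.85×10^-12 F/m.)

2.01×10^11 V/(m·s)

Charge continuity gives I_d = I = 1.16×10^-3 A between the plates.
Inverting I_d = ε₀ A dE/dt gives dE/dt = 1.16×10^-3 / (8.85×10^-12 · 6.51×10^-4) = 2.01×10^11 V/(m·s).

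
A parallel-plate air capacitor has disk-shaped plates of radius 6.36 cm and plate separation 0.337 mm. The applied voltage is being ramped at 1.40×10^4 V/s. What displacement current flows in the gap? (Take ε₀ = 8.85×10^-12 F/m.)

E = V/d so dE/dt = (dV/dt)/d = 4.154×10^7 V/(m·s), and I_d = ε₀ A dE/dt = (8.85×10^-12)(0.01271)(4.154×10^7) = 4.67×10^-6 A.

4.67×10^-6 A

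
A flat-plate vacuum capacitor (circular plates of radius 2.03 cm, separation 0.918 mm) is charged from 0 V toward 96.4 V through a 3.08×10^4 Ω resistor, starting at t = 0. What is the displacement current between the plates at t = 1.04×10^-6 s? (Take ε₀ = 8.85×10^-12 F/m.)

2.09×10^-4 A

C = ε₀A/d = (8.85×10^-12)(1.295×10^-3)/(9.18×10^-4) = 1.248×10^-11 F, so τ = RC = 3.844×10^-7 s.
The conduction current is I(t) = (V₀/R) e^(−t/τ), and the displacement current between the plates equals it.
t/τ = 2.706; I_d = (96.4/3.08×10^4) · e^(−2.706) = (3.130×10^-3)(0.06680) = 2.09×10^-4 A.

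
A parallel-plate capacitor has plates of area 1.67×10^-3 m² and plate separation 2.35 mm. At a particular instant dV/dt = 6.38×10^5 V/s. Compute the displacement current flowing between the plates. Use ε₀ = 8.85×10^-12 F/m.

C = ε₀A/d = (8.85×10^-12)(1.67×10^-3)/(2.35×10^-3) = 6.289×10^-12 F.
I_d = C dV/dt = (6.289×10^-12)(6.38×10^5) = 4.01×10^-6 A.

4.01×10^-6 A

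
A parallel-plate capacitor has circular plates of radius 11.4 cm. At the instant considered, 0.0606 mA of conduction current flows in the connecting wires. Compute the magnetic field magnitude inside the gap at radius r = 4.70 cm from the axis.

Between the plates the displacement current equals the wire current: I_d = 0.0606 mA = 6.06×10^-5 A.
An Ampèrian loop of radius r encloses a fraction (r/R)² of I_d. Then B·2πr = μ₀ I_d (r/R)², giving B = μ₀ I_d r/(2πR²) = 4.38×10^-11 T.

4.38×10^-11 T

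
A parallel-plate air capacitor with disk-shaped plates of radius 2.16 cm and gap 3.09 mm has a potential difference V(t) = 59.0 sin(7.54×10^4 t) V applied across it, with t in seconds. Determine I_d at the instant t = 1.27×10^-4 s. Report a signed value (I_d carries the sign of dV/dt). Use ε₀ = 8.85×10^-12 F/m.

dE/dt = (V₀ω/d)·cos(ωt) with ωt = 9.5758 rad: (59.0)(7.54×10^4)(-0.9886)/(3.09×10^-3) = -1.423×10^9 V/(m·s).
I_d = ε₀ A dE/dt = (8.85×10^-12)(1.466×10^-3)(-1.423×10^9) = -1.85×10^-5 A.

-1.85×10^-5 A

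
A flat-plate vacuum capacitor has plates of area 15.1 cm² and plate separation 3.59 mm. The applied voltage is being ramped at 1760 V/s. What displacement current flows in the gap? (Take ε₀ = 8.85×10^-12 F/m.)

6.55×10^-9 A

E = V/d so dE/dt = (dV/dt)/d = 4.903×10^5 V/(m·s), and I_d = ε₀ A dE/dt = (8.85×10^-12)(1.51×10^-3)(4.903×10^5) = 6.55×10^-9 A.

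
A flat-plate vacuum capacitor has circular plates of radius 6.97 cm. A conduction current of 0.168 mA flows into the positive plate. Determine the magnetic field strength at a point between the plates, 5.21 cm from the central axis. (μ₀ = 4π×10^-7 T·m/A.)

3.60×10^-10 T

No conduction current crosses the gap, so I_d there equals the 1.68×10^-4 A in the leads.
∮B·dl = μ₀ I_d,enc with I_d,enc = I_d r²/R² = 9.387×10^-5 A; so B = μ₀ I_d,enc/(2πr) = 3.60×10^-10 T.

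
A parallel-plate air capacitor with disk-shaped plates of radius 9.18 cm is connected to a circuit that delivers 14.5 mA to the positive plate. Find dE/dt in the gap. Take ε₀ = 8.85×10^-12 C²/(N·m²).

The displacement current between the plates equals the conduction current, I_d = 14.5 mA.
Inverting I_d = ε₀ A dE/dt gives dE/dt = 0.0145 / (8.85×10^-12 · 0.02647) = 6.19×10^10 V/(m·s).

6.19×10^10 V/(m·s)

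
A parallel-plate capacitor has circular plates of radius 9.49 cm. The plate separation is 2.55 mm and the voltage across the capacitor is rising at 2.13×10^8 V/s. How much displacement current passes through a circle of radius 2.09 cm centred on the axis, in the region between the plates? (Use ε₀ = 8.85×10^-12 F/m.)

1.01×10^-3 A

dE/dt = (dV/dt)/d = 8.353×10^10 V/(m·s); I_d = ε₀(πR²)(dE/dt) = (8.85×10^-12)(0.02829)(8.353×10^10) = 0.02091 A.
Since J_d is uniform, the enclosed fraction is (r/R)² = 0.04850, giving I_d,enc = 1.01×10^-3 A.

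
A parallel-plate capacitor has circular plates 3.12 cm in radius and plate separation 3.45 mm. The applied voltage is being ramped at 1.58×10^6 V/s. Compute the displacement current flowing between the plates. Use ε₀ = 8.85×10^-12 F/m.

1.24×10^-5 A

E = V/d so dE/dt = (dV/dt)/d = 4.580×10^8 V/(m·s), and I_d = ε₀ A dE/dt = (8.85×10^-12)(3.058×10^-3)(4.580×10^8) = 1.24×10^-5 A.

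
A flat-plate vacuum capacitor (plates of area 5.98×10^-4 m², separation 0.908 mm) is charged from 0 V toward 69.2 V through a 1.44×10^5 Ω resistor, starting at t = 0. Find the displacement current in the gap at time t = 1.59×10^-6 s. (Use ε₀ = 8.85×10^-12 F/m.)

7.23×10^-5 A

With C = ε₀A/d = (8.85×10^-12)(5.98×10^-4)/(9.08×10^-4) = 5.829×10^-12 F, the time constant is τ = RC = 8.394×10^-7 s, so t/τ = 1.894 and e^(−t/τ) = 0.1505.
I_d = I_cond = (V₀/R) e^(−t/τ) = (4.806×10^-4)(0.1505) = 7.23×10^-5 A.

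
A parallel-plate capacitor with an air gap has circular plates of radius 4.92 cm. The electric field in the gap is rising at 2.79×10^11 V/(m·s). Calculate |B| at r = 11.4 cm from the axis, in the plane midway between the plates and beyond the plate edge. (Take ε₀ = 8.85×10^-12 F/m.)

Total displacement current: I_d = ε₀(πR²)(dE/dt) = (8.85×10^-12)(7.605×10^-3)(2.79×10^11) = 0.01878 A.
Outside the plates the loop encloses all of I_d, so B·2πr = μ₀ I_d and B = 3.29×10^-8 T.

3.29×10^-8 T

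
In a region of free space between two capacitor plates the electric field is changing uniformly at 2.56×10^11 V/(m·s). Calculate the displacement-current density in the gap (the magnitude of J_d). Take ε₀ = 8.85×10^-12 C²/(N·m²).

J_d = ε₀ dE/dt = (8.85×10^-12)(2.56×10^11) = 2.27 A/m².

2.27 A/m²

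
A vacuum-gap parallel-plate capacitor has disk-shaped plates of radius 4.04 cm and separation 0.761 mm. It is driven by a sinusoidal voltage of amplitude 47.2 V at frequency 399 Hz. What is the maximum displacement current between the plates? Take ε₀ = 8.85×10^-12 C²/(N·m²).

The displacement current equals the conduction current C dV/dt, which peaks at C V₀ ω.
With C = ε₀A/d = (8.85×10^-12)(5.128×10^-3)/(7.61×10^-4) = 5.964×10^-11 F and ω = 2πf = 2507 rad/s, I_d,max = (5.964×10^-11)(47.2)(2507) = 7.06×10^-6 A.

7.06×10^-6 A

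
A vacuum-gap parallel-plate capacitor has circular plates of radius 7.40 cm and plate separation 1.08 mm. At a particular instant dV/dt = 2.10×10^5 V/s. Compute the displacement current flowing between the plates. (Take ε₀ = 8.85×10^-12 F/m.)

E = V/d so dE/dt = (dV/dt)/d = 1.944×10^8 V/(m·s), and I_d = ε₀ A dE/dt = (8.85×10^-12)(0.01720)(1.944×10^8) = 2.96×10^-5 A.

2.96×10^-5 A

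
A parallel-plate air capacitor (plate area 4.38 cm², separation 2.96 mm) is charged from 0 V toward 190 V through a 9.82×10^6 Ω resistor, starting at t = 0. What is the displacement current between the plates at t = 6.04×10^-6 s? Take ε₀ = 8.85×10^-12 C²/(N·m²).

C = ε₀A/d = (8.85×10^-12)(4.38×10^-4)/(2.96×10^-3) = 1.310×10^-12 F, so τ = RC = 1.286×10^-5 s.
The conduction current is I(t) = (V₀/R) e^(−t/τ), and the displacement current between the plates equals it.
t/τ = 0.4697; I_d = (190/9.82×10^6) · e^(−0.4697) = (1.935×10^-5)(0.6252) = 1.21×10^-5 A.

1.21×10^-5 A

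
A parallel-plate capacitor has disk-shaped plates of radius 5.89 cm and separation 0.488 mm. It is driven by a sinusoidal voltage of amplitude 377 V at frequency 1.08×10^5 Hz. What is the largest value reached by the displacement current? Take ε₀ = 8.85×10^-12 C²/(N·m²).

0.0506 A

C = ε₀A/d = (8.85×10^-12)(0.01090)/(4.88×10^-4) = 1.977×10^-10 F; ω = 2πf = 6.786×10^5 rad/s.
I_d = C dV/dt, so |I_d|_max = C V₀ ω = (1.977×10^-10)(377)(6.786×10^5) = 0.0506 A.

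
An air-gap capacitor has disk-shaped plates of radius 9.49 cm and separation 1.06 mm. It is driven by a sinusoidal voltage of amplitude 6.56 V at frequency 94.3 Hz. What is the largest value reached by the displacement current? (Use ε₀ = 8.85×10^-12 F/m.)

9.18×10^-7 A

The displacement current equals the conduction current C dV/dt, which peaks at C V₀ ω.
With C = ε₀A/d = (8.85×10^-12)(0.02829)/(1.06×10^-3) = 2.362×10^-10 F and ω = 2πf = 592.5 rad/s, I_d,max = (2.362×10^-10)(6.56)(592.5) = 9.18×10^-7 A.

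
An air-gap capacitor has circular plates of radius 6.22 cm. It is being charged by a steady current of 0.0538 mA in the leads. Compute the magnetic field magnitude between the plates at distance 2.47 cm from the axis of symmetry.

6.87×10^-11 T

By continuity the displacement current in the gap matches the conduction current: I_d = 5.38×10^-5 A.
∮B·dl = μ₀ I_d,enc with I_d,enc = I_d r²/R² = 8.484×10^-6 A; so B = μ₀ I_d,enc/(2πr) = 6.87×10^-11 T.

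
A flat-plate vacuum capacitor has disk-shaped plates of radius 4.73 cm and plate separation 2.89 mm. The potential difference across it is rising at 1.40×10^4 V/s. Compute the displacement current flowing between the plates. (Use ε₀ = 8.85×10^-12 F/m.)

The field between the plates is E = V/d, so dE/dt = (1.40×10^4)/(2.89×10^-3 m) = 4.844×10^6 V/(m·s).
I_d = ε₀ A (dE/dt) = (8.85×10^-12)(7.029×10^-3)(4.844×10^6) = 3.01×10^-7 A.

3.01×10^-7 A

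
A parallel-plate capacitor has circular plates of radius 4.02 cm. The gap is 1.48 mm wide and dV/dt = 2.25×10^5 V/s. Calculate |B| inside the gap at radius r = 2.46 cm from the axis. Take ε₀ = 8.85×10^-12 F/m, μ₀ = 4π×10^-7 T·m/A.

dE/dt = (dV/dt)/d = 1.520×10^8 V/(m·s); I_d = ε₀(πR²)(dE/dt) = (8.85×10^-12)(5.077×10^-3)(1.520×10^8) = 6.830×10^-6 A.
For r < R the Ampère–Maxwell law gives B(2πr) = μ₀ I_d (r²/R²), so B = μ₀ I_d r/(2πR²) = (4π×10^-7)(6.830×10^-6)(0.0246)/(2π·0.0402²) = 2.08×10^-11 T.

2.08×10^-11 T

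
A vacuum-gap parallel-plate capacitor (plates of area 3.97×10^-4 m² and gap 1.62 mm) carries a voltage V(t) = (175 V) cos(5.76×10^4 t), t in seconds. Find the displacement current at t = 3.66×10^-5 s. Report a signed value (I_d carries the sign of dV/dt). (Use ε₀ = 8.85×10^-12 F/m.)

-1.88×10^-5 A

C = ε₀A/d = (8.85×10^-12)(3.97×10^-4)/(1.62×10^-3) = 2.169×10^-12 F. dV/dt = V₀ω·−sin(ωt); at ωt = 2.10816 rad this factor is -0.8591.
I_d = C dV/dt = (2.169×10^-12)(175)(5.76×10^4)(-0.8591) = -1.88×10^-5 A.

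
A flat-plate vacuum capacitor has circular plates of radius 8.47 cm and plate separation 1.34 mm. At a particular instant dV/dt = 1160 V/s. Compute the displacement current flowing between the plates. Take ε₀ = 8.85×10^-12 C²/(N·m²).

1.73×10^-7 A

The displacement current equals the charging current C dV/dt. With C = ε₀A/d = (8.85×10^-12)(0.02254)/(1.34×10^-3) = 1.489×10^-10 F, I_d = (1.489×10^-10)(1160) = 1.73×10^-7 A.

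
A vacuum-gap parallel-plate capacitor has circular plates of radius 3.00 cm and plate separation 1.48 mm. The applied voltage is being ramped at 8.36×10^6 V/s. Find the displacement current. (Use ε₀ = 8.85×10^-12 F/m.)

The displacement current equals the charging current C dV/dt. With C = ε₀A/d = (8.85×10^-12)(2.827×10^-3)/(1.48×10^-3) = 1.690×10^-11 F, I_d = (1.690×10^-11)(8.36×10^6) = 1.41×10^-4 A.

1.41×10^-4 A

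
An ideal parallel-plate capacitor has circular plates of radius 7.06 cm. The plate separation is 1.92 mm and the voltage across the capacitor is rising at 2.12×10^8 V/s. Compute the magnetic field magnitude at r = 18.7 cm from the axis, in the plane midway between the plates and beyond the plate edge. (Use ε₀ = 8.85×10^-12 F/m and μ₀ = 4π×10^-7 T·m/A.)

1.64×10^-8 T

I_d = C dV/dt with C = ε₀πR²/d = 7.218×10^-11 F, so I_d = (7.218×10^-11)(2.12×10^8) = 0.01530 A.
For r ≥ R the full I_d is enclosed: B = μ₀ I_d/(2πr) = (4π×10^-7)(0.01530)/(2π·0.187) = 1.64×10^-8 T.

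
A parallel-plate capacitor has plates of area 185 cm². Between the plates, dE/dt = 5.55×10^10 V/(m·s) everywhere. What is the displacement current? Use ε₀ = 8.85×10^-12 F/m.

I_d = ε₀ A (dE/dt) = (8.85×10^-12)(0.0185 m²)(5.55×10^10) = 9.09×10^-3 A.

9.09×10^-3 A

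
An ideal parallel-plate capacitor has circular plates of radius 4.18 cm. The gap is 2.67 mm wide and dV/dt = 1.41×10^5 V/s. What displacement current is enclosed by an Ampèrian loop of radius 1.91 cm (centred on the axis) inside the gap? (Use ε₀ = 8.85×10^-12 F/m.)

I_d = C dV/dt with C = ε₀πR²/d = 1.819×10^-11 F, so I_d = (1.819×10^-11)(1.41×10^5) = 2.565×10^-6 A.
Through an area πr² the displacement current is I_d·(πr²/πR²) = I_d (r/R)² = 5.36×10^-7 A.

5.36×10^-7 A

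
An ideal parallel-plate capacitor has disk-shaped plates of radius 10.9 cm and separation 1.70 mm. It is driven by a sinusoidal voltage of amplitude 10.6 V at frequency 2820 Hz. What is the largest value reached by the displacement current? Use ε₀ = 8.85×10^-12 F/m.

The displacement current equals the conduction current C dV/dt, which peaks at C V₀ ω.
With C = ε₀A/d = (8.85×10^-12)(0.03733)/(1.70×10^-3) = 1.943×10^-10 F and ω = 2πf = 1.772×10^4 rad/s, I_d,max = (1.943×10^-10)(10.6)(1.772×10^4) = 3.65×10^-5 A.

3.65×10^-5 A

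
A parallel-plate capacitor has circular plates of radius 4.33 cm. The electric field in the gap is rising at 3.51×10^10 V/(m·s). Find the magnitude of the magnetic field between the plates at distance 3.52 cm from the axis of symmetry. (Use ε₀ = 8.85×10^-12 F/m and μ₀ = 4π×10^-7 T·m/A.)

6.87×10^-9 T

Through the whole plate area (πR² = 5.890×10^-3 m²), I_d = ε₀ πR² dE/dt = 1.830×10^-3 A.
For r < R the Ampère–Maxwell law gives B(2πr) = μ₀ I_d (r²/R²), so B = μ₀ I_d r/(2πR²) = (4π×10^-7)(1.830×10^-3)(0.0352)/(2π·0.0433²) = 6.87×10^-9 T.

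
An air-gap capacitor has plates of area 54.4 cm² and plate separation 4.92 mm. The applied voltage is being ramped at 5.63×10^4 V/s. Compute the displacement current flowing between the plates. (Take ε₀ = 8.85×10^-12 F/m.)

C = ε₀A/d = (8.85×10^-12)(5.44×10^-3)/(4.92×10^-3) = 9.785×10^-12 F.
I_d = C dV/dt = (9.785×10^-12)(5.63×10^4) = 5.51×10^-7 A.

5.51×10^-7 A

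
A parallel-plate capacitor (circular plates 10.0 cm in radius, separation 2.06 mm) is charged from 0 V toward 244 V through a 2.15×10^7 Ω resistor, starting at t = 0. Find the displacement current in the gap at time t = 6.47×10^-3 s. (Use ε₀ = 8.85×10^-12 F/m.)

C = ε₀A/d = (8.85×10^-12)(0.03142)/(2.06×10^-3) = 1.350×10^-10 F and τ = RC = 2.903×10^-3 s. I_d in the gap equals the RC charging current.
I_d(t) = (V₀/R) e^(−t/τ) = 1.135×10^-5 · e^(−2.229) = 1.22×10^-6 A.

1.22×10^-6 A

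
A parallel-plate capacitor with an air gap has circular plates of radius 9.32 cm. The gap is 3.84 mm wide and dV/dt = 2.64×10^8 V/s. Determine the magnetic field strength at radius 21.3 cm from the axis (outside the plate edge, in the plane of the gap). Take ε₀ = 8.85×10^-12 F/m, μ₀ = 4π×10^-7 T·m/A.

1.56×10^-8 T

With E = V/d, dE/dt = 6.875×10^10 V/(m·s) and πR² = 0.02729 m², giving I_d = ε₀ πR² dE/dt = 0.01660 A.
With r > R the enclosed displacement current is the full I_d; B = μ₀ I_d / (2πr) = 1.56×10^-8 T.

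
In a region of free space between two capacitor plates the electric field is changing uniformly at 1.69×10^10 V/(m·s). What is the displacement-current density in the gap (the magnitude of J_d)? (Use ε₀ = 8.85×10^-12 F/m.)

J_d = ε₀ ∂E/∂t, so J_d = 0.150 A/m².

0.150 A/m²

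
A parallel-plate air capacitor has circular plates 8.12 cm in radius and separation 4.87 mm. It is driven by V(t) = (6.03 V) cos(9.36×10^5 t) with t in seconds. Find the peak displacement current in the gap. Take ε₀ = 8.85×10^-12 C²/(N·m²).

C = ε₀A/d = (8.85×10^-12)(0.02071)/(4.87×10^-3) = 3.764×10^-11 F; ω = 9.36×10^5 rad/s.
I_d = C dV/dt, so |I_d|_max = C V₀ ω = (3.764×10^-11)(6.03)(9.36×10^5) = 2.12×10^-4 A.

2.12×10^-4 A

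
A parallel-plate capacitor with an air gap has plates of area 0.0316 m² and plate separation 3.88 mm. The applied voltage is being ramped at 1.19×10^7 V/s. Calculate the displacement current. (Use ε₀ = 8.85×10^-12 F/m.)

8.58×10^-4 A

The field between the plates is E = V/d, so dE/dt = (1.19×10^7)/(3.88×10^-3 m) = 3.067×10^9 V/(m·s).
I_d = ε₀ A (dE/dt) = (8.85×10^-12)(0.0316)(3.067×10^9) = 8.58×10^-4 A.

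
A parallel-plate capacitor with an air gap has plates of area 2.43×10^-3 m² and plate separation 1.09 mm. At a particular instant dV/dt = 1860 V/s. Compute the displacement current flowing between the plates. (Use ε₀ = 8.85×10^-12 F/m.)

3.67×10^-8 A

C = ε₀A/d = (8.85×10^-12)(2.43×10^-3)/(1.09×10^-3) = 1.973×10^-11 F.
I_d = C dV/dt = (1.973×10^-11)(1860) = 3.67×10^-8 A.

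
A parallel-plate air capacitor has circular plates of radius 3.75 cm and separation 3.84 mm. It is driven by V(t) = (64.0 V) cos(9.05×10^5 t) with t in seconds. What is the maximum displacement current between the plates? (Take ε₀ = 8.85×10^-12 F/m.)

C = ε₀A/d = (8.85×10^-12)(4.418×10^-3)/(3.84×10^-3) = 1.018×10^-11 F; ω = 9.05×10^5 rad/s.
I_d = C dV/dt, so |I_d|_max = C V₀ ω = (1.018×10^-11)(64.0)(9.05×10^5) = 5.90×10^-4 A.

5.90×10^-4 A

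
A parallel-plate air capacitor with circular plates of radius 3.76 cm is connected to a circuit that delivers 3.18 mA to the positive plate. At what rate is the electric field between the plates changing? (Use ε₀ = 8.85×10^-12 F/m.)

8.09×10^10 V/(m·s)

Charge continuity gives I_d = I = 3.18×10^-3 A between the plates.
Inverting I_d = ε₀ A dE/dt gives dE/dt = 3.18×10^-3 / (8.85×10^-12 · 4.441×10^-3) = 8.09×10^10 V/(m·s).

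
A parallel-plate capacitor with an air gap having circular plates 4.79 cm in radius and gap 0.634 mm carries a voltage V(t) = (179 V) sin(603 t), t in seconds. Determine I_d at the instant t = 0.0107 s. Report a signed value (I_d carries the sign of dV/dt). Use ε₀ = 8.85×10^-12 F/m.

1.07×10^-5 A

dE/dt = (V₀ω/d)·cos(ωt) with ωt = 6.4521 rad: (179)(603)(0.9858)/(6.34×10^-4) = 1.678×10^8 V/(m·s).
I_d = ε₀ A dE/dt = (8.85×10^-12)(7.208×10^-3)(1.678×10^8) = 1.07×10^-5 A.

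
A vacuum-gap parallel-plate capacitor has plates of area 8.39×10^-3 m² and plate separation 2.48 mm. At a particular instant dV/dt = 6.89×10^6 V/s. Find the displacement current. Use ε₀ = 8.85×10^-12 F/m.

The displacement current equals the charging current C dV/dt. With C = ε₀A/d = (8.85×10^-12)(8.39×10^-3)/(2.48×10^-3) = 2.994×10^-11 F, I_d = (2.994×10^-11)(6.89×10^6) = 2.06×10^-4 A.

2.06×10^-4 A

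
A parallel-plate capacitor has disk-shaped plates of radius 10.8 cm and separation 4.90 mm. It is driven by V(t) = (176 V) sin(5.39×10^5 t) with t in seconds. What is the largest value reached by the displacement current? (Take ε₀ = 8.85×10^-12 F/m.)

(dE/dt)_max = V₀ω/d = 1.936×10^10 V/(m·s); ω = 5.39×10^5 rad/s.
I_d,max = ε₀ A (dE/dt)_max = (8.85×10^-12)(0.03664)(1.936×10^10) = 6.28×10^-3 A.

6.28×10^-3 A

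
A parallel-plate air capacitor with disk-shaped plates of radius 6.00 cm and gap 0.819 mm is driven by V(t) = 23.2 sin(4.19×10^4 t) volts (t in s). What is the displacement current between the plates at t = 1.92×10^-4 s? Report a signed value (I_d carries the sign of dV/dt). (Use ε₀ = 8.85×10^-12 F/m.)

dV/dt = (23.2)(4.19×10^4)·cos(8.0448) = -1.844×10^5 V/s.
I_d = C dV/dt with C = ε₀A/d = (8.85×10^-12)(0.01131)/(8.19×10^-4) = 1.222×10^-10 F, so I_d = (1.222×10^-10)(-1.844×10^5) = -2.25×10^-5 A.

-2.25×10^-5 A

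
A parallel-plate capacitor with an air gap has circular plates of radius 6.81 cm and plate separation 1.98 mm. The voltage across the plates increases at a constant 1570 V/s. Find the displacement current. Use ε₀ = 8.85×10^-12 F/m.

The field between the plates is E = V/d, so dE/dt = (1570)/(1.98×10^-3 m) = 7.929×10^5 V/(m·s).
I_d = ε₀ A (dE/dt) = (8.85×10^-12)(0.01457)(7.929×10^5) = 1.02×10^-7 A.

1.02×10^-7 A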